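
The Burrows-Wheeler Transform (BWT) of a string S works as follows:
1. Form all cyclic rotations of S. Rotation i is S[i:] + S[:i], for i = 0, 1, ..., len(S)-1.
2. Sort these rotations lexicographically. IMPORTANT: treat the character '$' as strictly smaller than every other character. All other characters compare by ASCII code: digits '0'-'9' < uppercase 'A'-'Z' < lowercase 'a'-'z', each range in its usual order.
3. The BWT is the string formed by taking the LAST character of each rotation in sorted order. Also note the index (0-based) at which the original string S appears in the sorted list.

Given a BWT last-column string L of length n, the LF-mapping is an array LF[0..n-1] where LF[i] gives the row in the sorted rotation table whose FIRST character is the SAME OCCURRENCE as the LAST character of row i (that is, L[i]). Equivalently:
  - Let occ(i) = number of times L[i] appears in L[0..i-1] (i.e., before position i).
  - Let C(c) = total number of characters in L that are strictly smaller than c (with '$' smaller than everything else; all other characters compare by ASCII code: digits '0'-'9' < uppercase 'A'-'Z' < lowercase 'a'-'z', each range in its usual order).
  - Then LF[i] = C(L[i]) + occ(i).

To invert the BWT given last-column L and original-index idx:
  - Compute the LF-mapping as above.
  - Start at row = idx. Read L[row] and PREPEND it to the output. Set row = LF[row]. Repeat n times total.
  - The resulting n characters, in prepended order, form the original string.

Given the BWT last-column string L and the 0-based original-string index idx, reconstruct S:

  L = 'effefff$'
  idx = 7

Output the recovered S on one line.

Answer: ffffefe$

Derivation:
LF mapping: 1 3 4 2 5 6 7 0
Walk LF starting at row 7, prepending L[row]:
  step 1: row=7, L[7]='$', prepend. Next row=LF[7]=0
  step 2: row=0, L[0]='e', prepend. Next row=LF[0]=1
  step 3: row=1, L[1]='f', prepend. Next row=LF[1]=3
  step 4: row=3, L[3]='e', prepend. Next row=LF[3]=2
  step 5: row=2, L[2]='f', prepend. Next row=LF[2]=4
  step 6: row=4, L[4]='f', prepend. Next row=LF[4]=5
  step 7: row=5, L[5]='f', prepend. Next row=LF[5]=6
  step 8: row=6, L[6]='f', prepend. Next row=LF[6]=7
Reversed output: ffffefe$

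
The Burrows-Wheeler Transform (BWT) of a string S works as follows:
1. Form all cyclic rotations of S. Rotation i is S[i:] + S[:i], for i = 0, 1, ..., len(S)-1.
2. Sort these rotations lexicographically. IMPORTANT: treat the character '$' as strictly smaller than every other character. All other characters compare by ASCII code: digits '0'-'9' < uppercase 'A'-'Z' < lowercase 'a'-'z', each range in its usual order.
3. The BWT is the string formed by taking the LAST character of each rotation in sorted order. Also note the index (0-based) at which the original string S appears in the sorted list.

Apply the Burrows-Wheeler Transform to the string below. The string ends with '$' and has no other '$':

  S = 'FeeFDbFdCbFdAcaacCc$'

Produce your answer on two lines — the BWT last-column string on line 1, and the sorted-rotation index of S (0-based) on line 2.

Answer: cddcFebb$caCDCaAFFeF
8

Derivation:
All 20 rotations (rotation i = S[i:]+S[:i]):
  rot[0] = FeeFDbFdCbFdAcaacCc$
  rot[1] = eeFDbFdCbFdAcaacCc$F
  rot[2] = eFDbFdCbFdAcaacCc$Fe
  rot[3] = FDbFdCbFdAcaacCc$Fee
  rot[4] = DbFdCbFdAcaacCc$FeeF
  rot[5] = bFdCbFdAcaacCc$FeeFD
  rot[6] = FdCbFdAcaacCc$FeeFDb
  rot[7] = dCbFdAcaacCc$FeeFDbF
  rot[8] = CbFdAcaacCc$FeeFDbFd
  rot[9] = bFdAcaacCc$FeeFDbFdC
  rot[10] = FdAcaacCc$FeeFDbFdCb
  rot[11] = dAcaacCc$FeeFDbFdCbF
  rot[12] = AcaacCc$FeeFDbFdCbFd
  rot[13] = caacCc$FeeFDbFdCbFdA
  rot[14] = aacCc$FeeFDbFdCbFdAc
  rot[15] = acCc$FeeFDbFdCbFdAca
  rot[16] = cCc$FeeFDbFdCbFdAcaa
  rot[17] = Cc$FeeFDbFdCbFdAcaac
  rot[18] = c$FeeFDbFdCbFdAcaacC
  rot[19] = $FeeFDbFdCbFdAcaacCc
Sorted (with $ < everything):
  sorted[0] = $FeeFDbFdCbFdAcaacCc  (last char: 'c')
  sorted[1] = AcaacCc$FeeFDbFdCbFd  (last char: 'd')
  sorted[2] = CbFdAcaacCc$FeeFDbFd  (last char: 'd')
  sorted[3] = Cc$FeeFDbFdCbFdAcaac  (last char: 'c')
  sorted[4] = DbFdCbFdAcaacCc$FeeF  (last char: 'F')
  sorted[5] = FDbFdCbFdAcaacCc$Fee  (last char: 'e')
  sorted[6] = FdAcaacCc$FeeFDbFdCb  (last char: 'b')
  sorted[7] = FdCbFdAcaacCc$FeeFDb  (last char: 'b')
  sorted[8] = FeeFDbFdCbFdAcaacCc$  (last char: '$')
  sorted[9] = aacCc$FeeFDbFdCbFdAc  (last char: 'c')
  sorted[10] = acCc$FeeFDbFdCbFdAca  (last char: 'a')
  sorted[11] = bFdAcaacCc$FeeFDbFdC  (last char: 'C')
  sorted[12] = bFdCbFdAcaacCc$FeeFD  (last char: 'D')
  sorted[13] = c$FeeFDbFdCbFdAcaacC  (last char: 'C')
  sorted[14] = cCc$FeeFDbFdCbFdAcaa  (last char: 'a')
  sorted[15] = caacCc$FeeFDbFdCbFdA  (last char: 'A')
  sorted[16] = dAcaacCc$FeeFDbFdCbF  (last char: 'F')
  sorted[17] = dCbFdAcaacCc$FeeFDbF  (last char: 'F')
  sorted[18] = eFDbFdCbFdAcaacCc$Fe  (last char: 'e')
  sorted[19] = eeFDbFdCbFdAcaacCc$F  (last char: 'F')
Last column: cddcFebb$caCDCaAFFeF
Original string S is at sorted index 8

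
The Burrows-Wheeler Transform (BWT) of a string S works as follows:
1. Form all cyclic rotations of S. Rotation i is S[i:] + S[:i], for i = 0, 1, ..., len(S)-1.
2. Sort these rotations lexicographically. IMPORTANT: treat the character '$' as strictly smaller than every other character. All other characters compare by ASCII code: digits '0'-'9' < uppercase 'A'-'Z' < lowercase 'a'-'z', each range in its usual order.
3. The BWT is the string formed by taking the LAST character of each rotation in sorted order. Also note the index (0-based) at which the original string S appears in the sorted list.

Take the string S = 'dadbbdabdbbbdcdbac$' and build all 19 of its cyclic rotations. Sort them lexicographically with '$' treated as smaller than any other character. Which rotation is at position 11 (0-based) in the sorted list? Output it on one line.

All 19 rotations (rotation i = S[i:]+S[:i]):
  rot[0] = dadbbdabdbbbdcdbac$
  rot[1] = adbbdabdbbbdcdbac$d
  rot[2] = dbbdabdbbbdcdbac$da
  rot[3] = bbdabdbbbdcdbac$dad
  rot[4] = bdabdbbbdcdbac$dadb
  rot[5] = dabdbbbdcdbac$dadbb
  rot[6] = abdbbbdcdbac$dadbbd
  rot[7] = bdbbbdcdbac$dadbbda
  rot[8] = dbbbdcdbac$dadbbdab
  rot[9] = bbbdcdbac$dadbbdabd
  rot[10] = bbdcdbac$dadbbdabdb
  rot[11] = bdcdbac$dadbbdabdbb
  rot[12] = dcdbac$dadbbdabdbbb
  rot[13] = cdbac$dadbbdabdbbbd
  rot[14] = dbac$dadbbdabdbbbdc
  rot[15] = bac$dadbbdabdbbbdcd
  rot[16] = ac$dadbbdabdbbbdcdb
  rot[17] = c$dadbbdabdbbbdcdba
  rot[18] = $dadbbdabdbbbdcdbac
Sorted (with $ < everything):
  sorted[0] = $dadbbdabdbbbdcdbac
  sorted[1] = abdbbbdcdbac$dadbbd
  sorted[2] = ac$dadbbdabdbbbdcdb
  sorted[3] = adbbdabdbbbdcdbac$d
  sorted[4] = bac$dadbbdabdbbbdcd
  sorted[5] = bbbdcdbac$dadbbdabd
  sorted[6] = bbdabdbbbdcdbac$dad
  sorted[7] = bbdcdbac$dadbbdabdb
  sorted[8] = bdabdbbbdcdbac$dadb
  sorted[9] = bdbbbdcdbac$dadbbda
  sorted[10] = bdcdbac$dadbbdabdbb
  sorted[11] = c$dadbbdabdbbbdcdba
  sorted[12] = cdbac$dadbbdabdbbbd
  sorted[13] = dabdbbbdcdbac$dadbb
  sorted[14] = dadbbdabdbbbdcdbac$
  sorted[15] = dbac$dadbbdabdbbbdc
  sorted[16] = dbbbdcdbac$dadbbdab
  sorted[17] = dbbdabdbbbdcdbac$da
  sorted[18] = dcdbac$dadbbdabdbbb
sorted[11] = c$dadbbdabdbbbdcdba

Answer: c$dadbbdabdbbbdcdba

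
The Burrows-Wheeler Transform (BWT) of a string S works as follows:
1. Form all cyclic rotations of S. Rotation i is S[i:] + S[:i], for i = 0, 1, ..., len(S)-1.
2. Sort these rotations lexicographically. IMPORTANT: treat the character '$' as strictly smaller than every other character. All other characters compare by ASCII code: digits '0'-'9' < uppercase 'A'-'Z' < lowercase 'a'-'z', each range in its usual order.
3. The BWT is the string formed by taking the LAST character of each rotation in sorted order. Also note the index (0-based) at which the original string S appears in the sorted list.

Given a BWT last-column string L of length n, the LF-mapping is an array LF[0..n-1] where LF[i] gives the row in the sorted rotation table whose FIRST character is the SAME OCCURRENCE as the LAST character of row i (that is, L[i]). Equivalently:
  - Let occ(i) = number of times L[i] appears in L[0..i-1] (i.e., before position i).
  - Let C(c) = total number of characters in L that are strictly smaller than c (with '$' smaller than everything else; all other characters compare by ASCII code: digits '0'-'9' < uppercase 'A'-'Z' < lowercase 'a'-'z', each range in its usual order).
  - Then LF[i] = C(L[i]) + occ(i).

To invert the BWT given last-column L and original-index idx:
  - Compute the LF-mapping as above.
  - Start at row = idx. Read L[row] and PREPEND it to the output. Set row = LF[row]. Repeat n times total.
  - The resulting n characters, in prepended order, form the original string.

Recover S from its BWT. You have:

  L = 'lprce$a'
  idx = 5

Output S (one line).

Answer: parcel$

Derivation:
LF mapping: 4 5 6 2 3 0 1
Walk LF starting at row 5, prepending L[row]:
  step 1: row=5, L[5]='$', prepend. Next row=LF[5]=0
  step 2: row=0, L[0]='l', prepend. Next row=LF[0]=4
  step 3: row=4, L[4]='e', prepend. Next row=LF[4]=3
  step 4: row=3, L[3]='c', prepend. Next row=LF[3]=2
  step 5: row=2, L[2]='r', prepend. Next row=LF[2]=6
  step 6: row=6, L[6]='a', prepend. Next row=LF[6]=1
  step 7: row=1, L[1]='p', prepend. Next row=LF[1]=5
Reversed output: parcel$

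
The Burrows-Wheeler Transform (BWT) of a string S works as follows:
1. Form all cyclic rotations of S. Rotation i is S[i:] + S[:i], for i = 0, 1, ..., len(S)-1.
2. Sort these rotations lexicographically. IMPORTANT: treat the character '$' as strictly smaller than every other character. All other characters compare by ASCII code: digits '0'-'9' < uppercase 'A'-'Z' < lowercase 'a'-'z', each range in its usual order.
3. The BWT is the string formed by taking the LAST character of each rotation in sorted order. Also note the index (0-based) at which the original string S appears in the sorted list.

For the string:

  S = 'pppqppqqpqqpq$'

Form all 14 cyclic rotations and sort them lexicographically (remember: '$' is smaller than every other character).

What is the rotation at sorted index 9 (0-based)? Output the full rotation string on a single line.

Answer: qppqqpqqpq$ppp

Derivation:
All 14 rotations (rotation i = S[i:]+S[:i]):
  rot[0] = pppqppqqpqqpq$
  rot[1] = ppqppqqpqqpq$p
  rot[2] = pqppqqpqqpq$pp
  rot[3] = qppqqpqqpq$ppp
  rot[4] = ppqqpqqpq$pppq
  rot[5] = pqqpqqpq$pppqp
  rot[6] = qqpqqpq$pppqpp
  rot[7] = qpqqpq$pppqppq
  rot[8] = pqqpq$pppqppqq
  rot[9] = qqpq$pppqppqqp
  rot[10] = qpq$pppqppqqpq
  rot[11] = pq$pppqppqqpqq
  rot[12] = q$pppqppqqpqqp
  rot[13] = $pppqppqqpqqpq
Sorted (with $ < everything):
  sorted[0] = $pppqppqqpqqpq
  sorted[1] = pppqppqqpqqpq$
  sorted[2] = ppqppqqpqqpq$p
  sorted[3] = ppqqpqqpq$pppq
  sorted[4] = pq$pppqppqqpqq
  sorted[5] = pqppqqpqqpq$pp
  sorted[6] = pqqpq$pppqppqq
  sorted[7] = pqqpqqpq$pppqp
  sorted[8] = q$pppqppqqpqqp
  sorted[9] = qppqqpqqpq$ppp
  sorted[10] = qpq$pppqppqqpq
  sorted[11] = qpqqpq$pppqppq
  sorted[12] = qqpq$pppqppqqp
  sorted[13] = qqpqqpq$pppqpp
sorted[9] = qppqqpqqpq$ppp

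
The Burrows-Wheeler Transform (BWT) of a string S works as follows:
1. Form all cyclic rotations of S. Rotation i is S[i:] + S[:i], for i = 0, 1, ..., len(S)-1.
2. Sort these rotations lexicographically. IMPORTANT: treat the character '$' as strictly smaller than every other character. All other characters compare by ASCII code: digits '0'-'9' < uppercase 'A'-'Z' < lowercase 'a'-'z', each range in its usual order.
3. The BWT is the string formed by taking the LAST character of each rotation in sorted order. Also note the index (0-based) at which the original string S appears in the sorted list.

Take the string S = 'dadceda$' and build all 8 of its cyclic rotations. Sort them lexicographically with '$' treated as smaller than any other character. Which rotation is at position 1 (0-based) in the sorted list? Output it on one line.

Answer: a$dadced

Derivation:
All 8 rotations (rotation i = S[i:]+S[:i]):
  rot[0] = dadceda$
  rot[1] = adceda$d
  rot[2] = dceda$da
  rot[3] = ceda$dad
  rot[4] = eda$dadc
  rot[5] = da$dadce
  rot[6] = a$dadced
  rot[7] = $dadceda
Sorted (with $ < everything):
  sorted[0] = $dadceda
  sorted[1] = a$dadced
  sorted[2] = adceda$d
  sorted[3] = ceda$dad
  sorted[4] = da$dadce
  sorted[5] = dadceda$
  sorted[6] = dceda$da
  sorted[7] = eda$dadc
sorted[1] = a$dadced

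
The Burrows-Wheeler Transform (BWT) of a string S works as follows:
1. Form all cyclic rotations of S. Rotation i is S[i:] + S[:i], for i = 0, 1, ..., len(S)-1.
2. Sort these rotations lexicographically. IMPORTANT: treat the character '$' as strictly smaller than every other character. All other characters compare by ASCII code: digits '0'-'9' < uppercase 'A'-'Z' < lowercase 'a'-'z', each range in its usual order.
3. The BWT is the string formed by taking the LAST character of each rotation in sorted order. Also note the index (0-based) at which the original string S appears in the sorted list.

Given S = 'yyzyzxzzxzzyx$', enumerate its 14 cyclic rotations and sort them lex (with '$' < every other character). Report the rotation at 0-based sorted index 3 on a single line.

Answer: xzzyx$yyzyzxzz

Derivation:
All 14 rotations (rotation i = S[i:]+S[:i]):
  rot[0] = yyzyzxzzxzzyx$
  rot[1] = yzyzxzzxzzyx$y
  rot[2] = zyzxzzxzzyx$yy
  rot[3] = yzxzzxzzyx$yyz
  rot[4] = zxzzxzzyx$yyzy
  rot[5] = xzzxzzyx$yyzyz
  rot[6] = zzxzzyx$yyzyzx
  rot[7] = zxzzyx$yyzyzxz
  rot[8] = xzzyx$yyzyzxzz
  rot[9] = zzyx$yyzyzxzzx
  rot[10] = zyx$yyzyzxzzxz
  rot[11] = yx$yyzyzxzzxzz
  rot[12] = x$yyzyzxzzxzzy
  rot[13] = $yyzyzxzzxzzyx
Sorted (with $ < everything):
  sorted[0] = $yyzyzxzzxzzyx
  sorted[1] = x$yyzyzxzzxzzy
  sorted[2] = xzzxzzyx$yyzyz
  sorted[3] = xzzyx$yyzyzxzz
  sorted[4] = yx$yyzyzxzzxzz
  sorted[5] = yyzyzxzzxzzyx$
  sorted[6] = yzxzzxzzyx$yyz
  sorted[7] = yzyzxzzxzzyx$y
  sorted[8] = zxzzxzzyx$yyzy
  sorted[9] = zxzzyx$yyzyzxz
  sorted[10] = zyx$yyzyzxzzxz
  sorted[11] = zyzxzzxzzyx$yy
  sorted[12] = zzxzzyx$yyzyzx
  sorted[13] = zzyx$yyzyzxzzx
sorted[3] = xzzyx$yyzyzxzz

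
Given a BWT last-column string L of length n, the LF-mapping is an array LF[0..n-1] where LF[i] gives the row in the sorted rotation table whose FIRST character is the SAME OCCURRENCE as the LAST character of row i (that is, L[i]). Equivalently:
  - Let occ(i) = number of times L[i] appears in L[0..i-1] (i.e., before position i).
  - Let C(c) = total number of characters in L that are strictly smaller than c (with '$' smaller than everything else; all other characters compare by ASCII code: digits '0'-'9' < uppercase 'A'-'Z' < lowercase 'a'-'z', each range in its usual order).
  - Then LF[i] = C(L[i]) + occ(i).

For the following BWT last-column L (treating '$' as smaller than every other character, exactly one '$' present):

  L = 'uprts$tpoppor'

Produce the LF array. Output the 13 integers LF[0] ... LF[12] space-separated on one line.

Char counts: '$':1, 'o':2, 'p':4, 'r':2, 's':1, 't':2, 'u':1
C (first-col start): C('$')=0, C('o')=1, C('p')=3, C('r')=7, C('s')=9, C('t')=10, C('u')=12
L[0]='u': occ=0, LF[0]=C('u')+0=12+0=12
L[1]='p': occ=0, LF[1]=C('p')+0=3+0=3
L[2]='r': occ=0, LF[2]=C('r')+0=7+0=7
L[3]='t': occ=0, LF[3]=C('t')+0=10+0=10
L[4]='s': occ=0, LF[4]=C('s')+0=9+0=9
L[5]='$': occ=0, LF[5]=C('$')+0=0+0=0
L[6]='t': occ=1, LF[6]=C('t')+1=10+1=11
L[7]='p': occ=1, LF[7]=C('p')+1=3+1=4
L[8]='o': occ=0, LF[8]=C('o')+0=1+0=1
L[9]='p': occ=2, LF[9]=C('p')+2=3+2=5
L[10]='p': occ=3, LF[10]=C('p')+3=3+3=6
L[11]='o': occ=1, LF[11]=C('o')+1=1+1=2
L[12]='r': occ=1, LF[12]=C('r')+1=7+1=8

Answer: 12 3 7 10 9 0 11 4 1 5 6 2 8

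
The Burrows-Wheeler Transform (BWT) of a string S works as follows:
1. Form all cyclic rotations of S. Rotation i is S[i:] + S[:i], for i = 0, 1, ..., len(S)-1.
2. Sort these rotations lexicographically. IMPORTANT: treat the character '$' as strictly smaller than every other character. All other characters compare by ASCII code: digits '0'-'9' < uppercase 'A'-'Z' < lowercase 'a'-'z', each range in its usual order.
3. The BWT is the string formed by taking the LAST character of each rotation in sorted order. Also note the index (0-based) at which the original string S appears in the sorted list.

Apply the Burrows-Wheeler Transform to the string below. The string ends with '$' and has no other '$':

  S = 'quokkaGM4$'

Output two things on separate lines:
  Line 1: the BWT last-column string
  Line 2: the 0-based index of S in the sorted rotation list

Answer: 4MaGkkou$q
8

Derivation:
All 10 rotations (rotation i = S[i:]+S[:i]):
  rot[0] = quokkaGM4$
  rot[1] = uokkaGM4$q
  rot[2] = okkaGM4$qu
  rot[3] = kkaGM4$quo
  rot[4] = kaGM4$quok
  rot[5] = aGM4$quokk
  rot[6] = GM4$quokka
  rot[7] = M4$quokkaG
  rot[8] = 4$quokkaGM
  rot[9] = $quokkaGM4
Sorted (with $ < everything):
  sorted[0] = $quokkaGM4  (last char: '4')
  sorted[1] = 4$quokkaGM  (last char: 'M')
  sorted[2] = GM4$quokka  (last char: 'a')
  sorted[3] = M4$quokkaG  (last char: 'G')
  sorted[4] = aGM4$quokk  (last char: 'k')
  sorted[5] = kaGM4$quok  (last char: 'k')
  sorted[6] = kkaGM4$quo  (last char: 'o')
  sorted[7] = okkaGM4$qu  (last char: 'u')
  sorted[8] = quokkaGM4$  (last char: '$')
  sorted[9] = uokkaGM4$q  (last char: 'q')
Last column: 4MaGkkou$q
Original string S is at sorted index 8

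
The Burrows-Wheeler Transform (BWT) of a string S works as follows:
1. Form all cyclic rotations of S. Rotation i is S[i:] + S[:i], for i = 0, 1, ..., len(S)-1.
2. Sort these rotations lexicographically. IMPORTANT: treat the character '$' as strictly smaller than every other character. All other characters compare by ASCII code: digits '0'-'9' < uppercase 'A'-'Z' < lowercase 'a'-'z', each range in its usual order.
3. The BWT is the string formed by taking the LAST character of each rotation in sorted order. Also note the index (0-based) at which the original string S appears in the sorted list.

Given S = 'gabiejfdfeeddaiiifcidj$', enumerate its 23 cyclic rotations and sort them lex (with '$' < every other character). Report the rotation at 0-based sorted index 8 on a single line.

All 23 rotations (rotation i = S[i:]+S[:i]):
  rot[0] = gabiejfdfeeddaiiifcidj$
  rot[1] = abiejfdfeeddaiiifcidj$g
  rot[2] = biejfdfeeddaiiifcidj$ga
  rot[3] = iejfdfeeddaiiifcidj$gab
  rot[4] = ejfdfeeddaiiifcidj$gabi
  rot[5] = jfdfeeddaiiifcidj$gabie
  rot[6] = fdfeeddaiiifcidj$gabiej
  rot[7] = dfeeddaiiifcidj$gabiejf
  rot[8] = feeddaiiifcidj$gabiejfd
  rot[9] = eeddaiiifcidj$gabiejfdf
  rot[10] = eddaiiifcidj$gabiejfdfe
  rot[11] = ddaiiifcidj$gabiejfdfee
  rot[12] = daiiifcidj$gabiejfdfeed
  rot[13] = aiiifcidj$gabiejfdfeedd
  rot[14] = iiifcidj$gabiejfdfeedda
  rot[15] = iifcidj$gabiejfdfeeddai
  rot[16] = ifcidj$gabiejfdfeeddaii
  rot[17] = fcidj$gabiejfdfeeddaiii
  rot[18] = cidj$gabiejfdfeeddaiiif
  rot[19] = idj$gabiejfdfeeddaiiifc
  rot[20] = dj$gabiejfdfeeddaiiifci
  rot[21] = j$gabiejfdfeeddaiiifcid
  rot[22] = $gabiejfdfeeddaiiifcidj
Sorted (with $ < everything):
  sorted[0] = $gabiejfdfeeddaiiifcidj
  sorted[1] = abiejfdfeeddaiiifcidj$g
  sorted[2] = aiiifcidj$gabiejfdfeedd
  sorted[3] = biejfdfeeddaiiifcidj$ga
  sorted[4] = cidj$gabiejfdfeeddaiiif
  sorted[5] = daiiifcidj$gabiejfdfeed
  sorted[6] = ddaiiifcidj$gabiejfdfee
  sorted[7] = dfeeddaiiifcidj$gabiejf
  sorted[8] = dj$gabiejfdfeeddaiiifci
  sorted[9] = eddaiiifcidj$gabiejfdfe
  sorted[10] = eeddaiiifcidj$gabiejfdf
  sorted[11] = ejfdfeeddaiiifcidj$gabi
  sorted[12] = fcidj$gabiejfdfeeddaiii
  sorted[13] = fdfeeddaiiifcidj$gabiej
  sorted[14] = feeddaiiifcidj$gabiejfd
  sorted[15] = gabiejfdfeeddaiiifcidj$
  sorted[16] = idj$gabiejfdfeeddaiiifc
  sorted[17] = iejfdfeeddaiiifcidj$gab
  sorted[18] = ifcidj$gabiejfdfeeddaii
  sorted[19] = iifcidj$gabiejfdfeeddai
  sorted[20] = iiifcidj$gabiejfdfeedda
  sorted[21] = j$gabiejfdfeeddaiiifcid
  sorted[22] = jfdfeeddaiiifcidj$gabie
sorted[8] = dj$gabiejfdfeeddaiiifci

Answer: dj$gabiejfdfeeddaiiifci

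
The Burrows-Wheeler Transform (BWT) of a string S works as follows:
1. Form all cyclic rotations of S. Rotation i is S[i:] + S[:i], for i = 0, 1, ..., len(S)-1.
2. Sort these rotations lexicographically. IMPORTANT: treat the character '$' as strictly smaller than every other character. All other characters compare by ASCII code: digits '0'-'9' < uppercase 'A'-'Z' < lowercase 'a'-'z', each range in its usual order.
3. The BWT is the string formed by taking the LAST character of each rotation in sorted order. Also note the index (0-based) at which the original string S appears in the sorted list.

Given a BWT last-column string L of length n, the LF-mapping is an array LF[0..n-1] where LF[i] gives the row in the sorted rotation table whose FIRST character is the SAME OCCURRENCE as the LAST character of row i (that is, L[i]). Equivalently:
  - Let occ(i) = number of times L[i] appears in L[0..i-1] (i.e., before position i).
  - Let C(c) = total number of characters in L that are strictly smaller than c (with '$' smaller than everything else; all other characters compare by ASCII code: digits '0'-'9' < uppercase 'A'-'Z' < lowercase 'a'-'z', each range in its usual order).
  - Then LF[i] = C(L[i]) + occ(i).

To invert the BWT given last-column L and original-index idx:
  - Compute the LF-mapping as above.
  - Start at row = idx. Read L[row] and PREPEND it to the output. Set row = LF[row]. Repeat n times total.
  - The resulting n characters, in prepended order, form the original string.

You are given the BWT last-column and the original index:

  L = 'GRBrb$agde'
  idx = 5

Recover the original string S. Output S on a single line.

LF mapping: 2 3 1 9 5 0 4 8 6 7
Walk LF starting at row 5, prepending L[row]:
  step 1: row=5, L[5]='$', prepend. Next row=LF[5]=0
  step 2: row=0, L[0]='G', prepend. Next row=LF[0]=2
  step 3: row=2, L[2]='B', prepend. Next row=LF[2]=1
  step 4: row=1, L[1]='R', prepend. Next row=LF[1]=3
  step 5: row=3, L[3]='r', prepend. Next row=LF[3]=9
  step 6: row=9, L[9]='e', prepend. Next row=LF[9]=7
  step 7: row=7, L[7]='g', prepend. Next row=LF[7]=8
  step 8: row=8, L[8]='d', prepend. Next row=LF[8]=6
  step 9: row=6, L[6]='a', prepend. Next row=LF[6]=4
  step 10: row=4, L[4]='b', prepend. Next row=LF[4]=5
Reversed output: badgerRBG$

Answer: badgerRBG$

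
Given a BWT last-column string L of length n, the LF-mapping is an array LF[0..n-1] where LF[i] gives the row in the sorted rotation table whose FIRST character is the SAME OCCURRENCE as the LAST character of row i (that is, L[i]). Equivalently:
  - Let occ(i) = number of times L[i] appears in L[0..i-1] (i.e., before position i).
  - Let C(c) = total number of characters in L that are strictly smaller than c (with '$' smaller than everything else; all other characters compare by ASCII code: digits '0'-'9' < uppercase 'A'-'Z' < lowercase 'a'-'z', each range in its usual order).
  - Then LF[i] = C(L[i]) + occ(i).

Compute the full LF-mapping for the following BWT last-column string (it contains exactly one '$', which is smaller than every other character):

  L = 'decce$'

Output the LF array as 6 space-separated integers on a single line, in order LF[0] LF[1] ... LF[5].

Answer: 3 4 1 2 5 0

Derivation:
Char counts: '$':1, 'c':2, 'd':1, 'e':2
C (first-col start): C('$')=0, C('c')=1, C('d')=3, C('e')=4
L[0]='d': occ=0, LF[0]=C('d')+0=3+0=3
L[1]='e': occ=0, LF[1]=C('e')+0=4+0=4
L[2]='c': occ=0, LF[2]=C('c')+0=1+0=1
L[3]='c': occ=1, LF[3]=C('c')+1=1+1=2
L[4]='e': occ=1, LF[4]=C('e')+1=4+1=5
L[5]='$': occ=0, LF[5]=C('$')+0=0+0=0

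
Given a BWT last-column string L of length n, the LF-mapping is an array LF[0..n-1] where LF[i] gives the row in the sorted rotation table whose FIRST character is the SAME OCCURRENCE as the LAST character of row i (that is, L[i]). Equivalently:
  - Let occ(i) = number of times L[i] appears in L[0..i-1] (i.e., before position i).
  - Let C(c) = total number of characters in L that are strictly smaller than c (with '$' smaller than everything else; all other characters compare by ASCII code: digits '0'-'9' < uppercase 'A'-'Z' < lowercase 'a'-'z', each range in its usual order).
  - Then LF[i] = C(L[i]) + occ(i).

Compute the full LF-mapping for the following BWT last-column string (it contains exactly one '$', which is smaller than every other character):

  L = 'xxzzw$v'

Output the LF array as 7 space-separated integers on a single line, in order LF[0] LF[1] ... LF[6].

Answer: 3 4 5 6 2 0 1

Derivation:
Char counts: '$':1, 'v':1, 'w':1, 'x':2, 'z':2
C (first-col start): C('$')=0, C('v')=1, C('w')=2, C('x')=3, C('z')=5
L[0]='x': occ=0, LF[0]=C('x')+0=3+0=3
L[1]='x': occ=1, LF[1]=C('x')+1=3+1=4
L[2]='z': occ=0, LF[2]=C('z')+0=5+0=5
L[3]='z': occ=1, LF[3]=C('z')+1=5+1=6
L[4]='w': occ=0, LF[4]=C('w')+0=2+0=2
L[5]='$': occ=0, LF[5]=C('$')+0=0+0=0
L[6]='v': occ=0, LF[6]=C('v')+0=1+0=1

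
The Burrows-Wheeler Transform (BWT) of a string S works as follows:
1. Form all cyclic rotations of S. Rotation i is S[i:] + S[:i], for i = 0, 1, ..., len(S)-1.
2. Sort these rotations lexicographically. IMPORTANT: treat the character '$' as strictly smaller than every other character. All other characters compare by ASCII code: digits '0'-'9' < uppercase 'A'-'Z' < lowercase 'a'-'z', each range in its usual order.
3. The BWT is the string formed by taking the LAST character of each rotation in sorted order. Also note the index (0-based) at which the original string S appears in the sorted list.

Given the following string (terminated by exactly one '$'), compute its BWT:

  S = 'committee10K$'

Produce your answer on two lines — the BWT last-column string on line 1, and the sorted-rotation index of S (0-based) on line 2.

All 13 rotations (rotation i = S[i:]+S[:i]):
  rot[0] = committee10K$
  rot[1] = ommittee10K$c
  rot[2] = mmittee10K$co
  rot[3] = mittee10K$com
  rot[4] = ittee10K$comm
  rot[5] = ttee10K$commi
  rot[6] = tee10K$commit
  rot[7] = ee10K$committ
  rot[8] = e10K$committe
  rot[9] = 10K$committee
  rot[10] = 0K$committee1
  rot[11] = K$committee10
  rot[12] = $committee10K
Sorted (with $ < everything):
  sorted[0] = $committee10K  (last char: 'K')
  sorted[1] = 0K$committee1  (last char: '1')
  sorted[2] = 10K$committee  (last char: 'e')
  sorted[3] = K$committee10  (last char: '0')
  sorted[4] = committee10K$  (last char: '$')
  sorted[5] = e10K$committe  (last char: 'e')
  sorted[6] = ee10K$committ  (last char: 't')
  sorted[7] = ittee10K$comm  (last char: 'm')
  sorted[8] = mittee10K$com  (last char: 'm')
  sorted[9] = mmittee10K$co  (last char: 'o')
  sorted[10] = ommittee10K$c  (last char: 'c')
  sorted[11] = tee10K$commit  (last char: 't')
  sorted[12] = ttee10K$commi  (last char: 'i')
Last column: K1e0$etmmocti
Original string S is at sorted index 4

Answer: K1e0$etmmocti
4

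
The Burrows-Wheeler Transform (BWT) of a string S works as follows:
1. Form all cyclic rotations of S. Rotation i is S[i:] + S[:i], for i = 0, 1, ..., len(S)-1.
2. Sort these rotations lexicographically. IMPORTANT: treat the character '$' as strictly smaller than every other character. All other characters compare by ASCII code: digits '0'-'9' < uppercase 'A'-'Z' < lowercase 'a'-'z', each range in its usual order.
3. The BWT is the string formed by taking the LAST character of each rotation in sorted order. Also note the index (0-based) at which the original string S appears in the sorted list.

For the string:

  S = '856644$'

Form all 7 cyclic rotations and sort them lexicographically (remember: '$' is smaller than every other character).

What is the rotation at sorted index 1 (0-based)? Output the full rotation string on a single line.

Answer: 4$85664

Derivation:
All 7 rotations (rotation i = S[i:]+S[:i]):
  rot[0] = 856644$
  rot[1] = 56644$8
  rot[2] = 6644$85
  rot[3] = 644$856
  rot[4] = 44$8566
  rot[5] = 4$85664
  rot[6] = $856644
Sorted (with $ < everything):
  sorted[0] = $856644
  sorted[1] = 4$85664
  sorted[2] = 44$8566
  sorted[3] = 56644$8
  sorted[4] = 644$856
  sorted[5] = 6644$85
  sorted[6] = 856644$
sorted[1] = 4$85664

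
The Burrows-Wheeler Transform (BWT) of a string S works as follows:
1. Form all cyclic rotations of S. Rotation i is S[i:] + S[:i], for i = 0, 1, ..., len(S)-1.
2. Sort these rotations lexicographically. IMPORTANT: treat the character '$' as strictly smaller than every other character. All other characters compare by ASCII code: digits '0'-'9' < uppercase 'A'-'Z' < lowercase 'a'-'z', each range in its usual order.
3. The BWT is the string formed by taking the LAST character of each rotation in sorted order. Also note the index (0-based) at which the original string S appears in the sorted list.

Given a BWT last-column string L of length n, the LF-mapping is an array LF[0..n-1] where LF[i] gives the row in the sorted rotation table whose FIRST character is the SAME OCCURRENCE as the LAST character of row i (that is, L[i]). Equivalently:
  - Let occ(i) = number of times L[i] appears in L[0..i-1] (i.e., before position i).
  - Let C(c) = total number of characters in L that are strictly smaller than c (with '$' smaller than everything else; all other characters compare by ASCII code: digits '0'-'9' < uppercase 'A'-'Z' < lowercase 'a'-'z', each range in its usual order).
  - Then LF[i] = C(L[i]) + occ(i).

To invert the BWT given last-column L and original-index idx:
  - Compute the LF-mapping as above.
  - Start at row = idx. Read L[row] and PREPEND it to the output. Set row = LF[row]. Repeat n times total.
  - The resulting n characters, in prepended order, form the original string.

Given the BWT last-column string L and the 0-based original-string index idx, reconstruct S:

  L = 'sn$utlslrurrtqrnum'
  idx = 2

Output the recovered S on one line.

Answer: lrrrtsqtnlnumuurs$

Derivation:
LF mapping: 11 4 0 15 13 1 12 2 7 16 8 9 14 6 10 5 17 3
Walk LF starting at row 2, prepending L[row]:
  step 1: row=2, L[2]='$', prepend. Next row=LF[2]=0
  step 2: row=0, L[0]='s', prepend. Next row=LF[0]=11
  step 3: row=11, L[11]='r', prepend. Next row=LF[11]=9
  step 4: row=9, L[9]='u', prepend. Next row=LF[9]=16
  step 5: row=16, L[16]='u', prepend. Next row=LF[16]=17
  step 6: row=17, L[17]='m', prepend. Next row=LF[17]=3
  step 7: row=3, L[3]='u', prepend. Next row=LF[3]=15
  step 8: row=15, L[15]='n', prepend. Next row=LF[15]=5
  step 9: row=5, L[5]='l', prepend. Next row=LF[5]=1
  step 10: row=1, L[1]='n', prepend. Next row=LF[1]=4
  step 11: row=4, L[4]='t', prepend. Next row=LF[4]=13
  step 12: row=13, L[13]='q', prepend. Next row=LF[13]=6
  step 13: row=6, L[6]='s', prepend. Next row=LF[6]=12
  step 14: row=12, L[12]='t', prepend. Next row=LF[12]=14
  step 15: row=14, L[14]='r', prepend. Next row=LF[14]=10
  step 16: row=10, L[10]='r', prepend. Next row=LF[10]=8
  step 17: row=8, L[8]='r', prepend. Next row=LF[8]=7
  step 18: row=7, L[7]='l', prepend. Next row=LF[7]=2
Reversed output: lrrrtsqtnlnumuurs$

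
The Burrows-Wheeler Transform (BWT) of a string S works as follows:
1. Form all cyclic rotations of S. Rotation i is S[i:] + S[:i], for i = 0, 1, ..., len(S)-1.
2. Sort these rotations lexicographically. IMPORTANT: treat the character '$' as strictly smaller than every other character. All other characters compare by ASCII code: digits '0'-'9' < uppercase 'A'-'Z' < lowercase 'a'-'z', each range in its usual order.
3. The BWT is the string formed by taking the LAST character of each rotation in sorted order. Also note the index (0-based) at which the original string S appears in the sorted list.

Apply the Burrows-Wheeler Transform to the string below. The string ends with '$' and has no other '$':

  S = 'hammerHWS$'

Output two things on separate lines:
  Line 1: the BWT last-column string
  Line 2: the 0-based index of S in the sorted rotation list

Answer: SrWHhm$mae
6

Derivation:
All 10 rotations (rotation i = S[i:]+S[:i]):
  rot[0] = hammerHWS$
  rot[1] = ammerHWS$h
  rot[2] = mmerHWS$ha
  rot[3] = merHWS$ham
  rot[4] = erHWS$hamm
  rot[5] = rHWS$hamme
  rot[6] = HWS$hammer
  rot[7] = WS$hammerH
  rot[8] = S$hammerHW
  rot[9] = $hammerHWS
Sorted (with $ < everything):
  sorted[0] = $hammerHWS  (last char: 'S')
  sorted[1] = HWS$hammer  (last char: 'r')
  sorted[2] = S$hammerHW  (last char: 'W')
  sorted[3] = WS$hammerH  (last char: 'H')
  sorted[4] = ammerHWS$h  (last char: 'h')
  sorted[5] = erHWS$hamm  (last char: 'm')
  sorted[6] = hammerHWS$  (last char: '$')
  sorted[7] = merHWS$ham  (last char: 'm')
  sorted[8] = mmerHWS$ha  (last char: 'a')
  sorted[9] = rHWS$hamme  (last char: 'e')
Last column: SrWHhm$mae
Original string S is at sorted index 6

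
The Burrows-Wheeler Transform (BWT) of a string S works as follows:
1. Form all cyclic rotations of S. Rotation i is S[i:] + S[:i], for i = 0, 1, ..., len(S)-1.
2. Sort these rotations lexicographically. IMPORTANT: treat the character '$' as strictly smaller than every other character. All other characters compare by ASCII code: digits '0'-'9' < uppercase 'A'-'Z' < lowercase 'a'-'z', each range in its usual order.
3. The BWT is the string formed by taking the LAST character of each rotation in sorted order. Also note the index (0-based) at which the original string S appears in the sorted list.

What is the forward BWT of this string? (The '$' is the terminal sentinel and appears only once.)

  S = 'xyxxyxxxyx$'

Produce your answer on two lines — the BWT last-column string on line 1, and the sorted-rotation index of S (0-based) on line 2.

All 11 rotations (rotation i = S[i:]+S[:i]):
  rot[0] = xyxxyxxxyx$
  rot[1] = yxxyxxxyx$x
  rot[2] = xxyxxxyx$xy
  rot[3] = xyxxxyx$xyx
  rot[4] = yxxxyx$xyxx
  rot[5] = xxxyx$xyxxy
  rot[6] = xxyx$xyxxyx
  rot[7] = xyx$xyxxyxx
  rot[8] = yx$xyxxyxxx
  rot[9] = x$xyxxyxxxy
  rot[10] = $xyxxyxxxyx
Sorted (with $ < everything):
  sorted[0] = $xyxxyxxxyx  (last char: 'x')
  sorted[1] = x$xyxxyxxxy  (last char: 'y')
  sorted[2] = xxxyx$xyxxy  (last char: 'y')
  sorted[3] = xxyx$xyxxyx  (last char: 'x')
  sorted[4] = xxyxxxyx$xy  (last char: 'y')
  sorted[5] = xyx$xyxxyxx  (last char: 'x')
  sorted[6] = xyxxxyx$xyx  (last char: 'x')
  sorted[7] = xyxxyxxxyx$  (last char: '$')
  sorted[8] = yx$xyxxyxxx  (last char: 'x')
  sorted[9] = yxxxyx$xyxx  (last char: 'x')
  sorted[10] = yxxyxxxyx$x  (last char: 'x')
Last column: xyyxyxx$xxx
Original string S is at sorted index 7

Answer: xyyxyxx$xxx
7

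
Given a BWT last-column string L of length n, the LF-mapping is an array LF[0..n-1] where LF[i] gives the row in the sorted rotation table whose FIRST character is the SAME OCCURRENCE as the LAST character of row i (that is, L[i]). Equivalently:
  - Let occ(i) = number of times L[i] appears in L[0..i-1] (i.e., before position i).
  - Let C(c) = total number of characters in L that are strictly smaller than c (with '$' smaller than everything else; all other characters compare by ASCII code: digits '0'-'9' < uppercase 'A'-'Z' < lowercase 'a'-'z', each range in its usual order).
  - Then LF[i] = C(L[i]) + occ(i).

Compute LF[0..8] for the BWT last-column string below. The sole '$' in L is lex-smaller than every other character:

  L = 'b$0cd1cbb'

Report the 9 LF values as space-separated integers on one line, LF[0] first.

Char counts: '$':1, '0':1, '1':1, 'b':3, 'c':2, 'd':1
C (first-col start): C('$')=0, C('0')=1, C('1')=2, C('b')=3, C('c')=6, C('d')=8
L[0]='b': occ=0, LF[0]=C('b')+0=3+0=3
L[1]='$': occ=0, LF[1]=C('$')+0=0+0=0
L[2]='0': occ=0, LF[2]=C('0')+0=1+0=1
L[3]='c': occ=0, LF[3]=C('c')+0=6+0=6
L[4]='d': occ=0, LF[4]=C('d')+0=8+0=8
L[5]='1': occ=0, LF[5]=C('1')+0=2+0=2
L[6]='c': occ=1, LF[6]=C('c')+1=6+1=7
L[7]='b': occ=1, LF[7]=C('b')+1=3+1=4
L[8]='b': occ=2, LF[8]=C('b')+2=3+2=5

Answer: 3 0 1 6 8 2 7 4 5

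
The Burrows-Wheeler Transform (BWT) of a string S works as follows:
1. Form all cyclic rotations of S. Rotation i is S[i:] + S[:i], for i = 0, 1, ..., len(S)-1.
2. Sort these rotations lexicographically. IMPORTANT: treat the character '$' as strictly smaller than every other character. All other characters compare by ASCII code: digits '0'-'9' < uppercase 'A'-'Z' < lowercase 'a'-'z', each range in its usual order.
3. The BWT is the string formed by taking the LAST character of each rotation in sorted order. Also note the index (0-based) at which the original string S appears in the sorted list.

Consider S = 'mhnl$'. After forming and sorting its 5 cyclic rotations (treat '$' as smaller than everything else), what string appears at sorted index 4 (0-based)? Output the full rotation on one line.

Answer: nl$mh

Derivation:
All 5 rotations (rotation i = S[i:]+S[:i]):
  rot[0] = mhnl$
  rot[1] = hnl$m
  rot[2] = nl$mh
  rot[3] = l$mhn
  rot[4] = $mhnl
Sorted (with $ < everything):
  sorted[0] = $mhnl
  sorted[1] = hnl$m
  sorted[2] = l$mhn
  sorted[3] = mhnl$
  sorted[4] = nl$mh
sorted[4] = nl$mh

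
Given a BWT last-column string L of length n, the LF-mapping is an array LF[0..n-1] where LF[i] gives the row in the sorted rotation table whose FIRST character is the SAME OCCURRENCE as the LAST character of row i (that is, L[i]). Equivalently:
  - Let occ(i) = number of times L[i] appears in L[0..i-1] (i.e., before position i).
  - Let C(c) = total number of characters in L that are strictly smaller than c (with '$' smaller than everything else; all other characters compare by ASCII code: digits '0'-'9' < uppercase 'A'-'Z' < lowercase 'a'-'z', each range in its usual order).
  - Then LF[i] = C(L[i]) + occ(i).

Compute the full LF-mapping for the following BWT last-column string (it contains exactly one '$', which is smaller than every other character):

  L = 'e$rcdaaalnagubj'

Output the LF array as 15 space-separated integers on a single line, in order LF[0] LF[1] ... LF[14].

Char counts: '$':1, 'a':4, 'b':1, 'c':1, 'd':1, 'e':1, 'g':1, 'j':1, 'l':1, 'n':1, 'r':1, 'u':1
C (first-col start): C('$')=0, C('a')=1, C('b')=5, C('c')=6, C('d')=7, C('e')=8, C('g')=9, C('j')=10, C('l')=11, C('n')=12, C('r')=13, C('u')=14
L[0]='e': occ=0, LF[0]=C('e')+0=8+0=8
L[1]='$': occ=0, LF[1]=C('$')+0=0+0=0
L[2]='r': occ=0, LF[2]=C('r')+0=13+0=13
L[3]='c': occ=0, LF[3]=C('c')+0=6+0=6
L[4]='d': occ=0, LF[4]=C('d')+0=7+0=7
L[5]='a': occ=0, LF[5]=C('a')+0=1+0=1
L[6]='a': occ=1, LF[6]=C('a')+1=1+1=2
L[7]='a': occ=2, LF[7]=C('a')+2=1+2=3
L[8]='l': occ=0, LF[8]=C('l')+0=11+0=11
L[9]='n': occ=0, LF[9]=C('n')+0=12+0=12
L[10]='a': occ=3, LF[10]=C('a')+3=1+3=4
L[11]='g': occ=0, LF[11]=C('g')+0=9+0=9
L[12]='u': occ=0, LF[12]=C('u')+0=14+0=14
L[13]='b': occ=0, LF[13]=C('b')+0=5+0=5
L[14]='j': occ=0, LF[14]=C('j')+0=10+0=10

Answer: 8 0 13 6 7 1 2 3 11 12 4 9 14 5 10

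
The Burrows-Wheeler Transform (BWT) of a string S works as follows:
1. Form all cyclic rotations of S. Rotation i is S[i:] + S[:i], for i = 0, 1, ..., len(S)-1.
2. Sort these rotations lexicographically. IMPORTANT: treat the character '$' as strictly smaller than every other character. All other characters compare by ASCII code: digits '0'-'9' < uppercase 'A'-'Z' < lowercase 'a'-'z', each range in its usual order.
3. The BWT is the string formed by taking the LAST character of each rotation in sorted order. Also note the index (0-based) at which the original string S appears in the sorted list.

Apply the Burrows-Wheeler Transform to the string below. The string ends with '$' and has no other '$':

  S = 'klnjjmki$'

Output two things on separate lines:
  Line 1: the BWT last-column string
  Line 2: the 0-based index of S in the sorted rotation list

All 9 rotations (rotation i = S[i:]+S[:i]):
  rot[0] = klnjjmki$
  rot[1] = lnjjmki$k
  rot[2] = njjmki$kl
  rot[3] = jjmki$kln
  rot[4] = jmki$klnj
  rot[5] = mki$klnjj
  rot[6] = ki$klnjjm
  rot[7] = i$klnjjmk
  rot[8] = $klnjjmki
Sorted (with $ < everything):
  sorted[0] = $klnjjmki  (last char: 'i')
  sorted[1] = i$klnjjmk  (last char: 'k')
  sorted[2] = jjmki$kln  (last char: 'n')
  sorted[3] = jmki$klnj  (last char: 'j')
  sorted[4] = ki$klnjjm  (last char: 'm')
  sorted[5] = klnjjmki$  (last char: '$')
  sorted[6] = lnjjmki$k  (last char: 'k')
  sorted[7] = mki$klnjj  (last char: 'j')
  sorted[8] = njjmki$kl  (last char: 'l')
Last column: iknjm$kjl
Original string S is at sorted index 5

Answer: iknjm$kjl
5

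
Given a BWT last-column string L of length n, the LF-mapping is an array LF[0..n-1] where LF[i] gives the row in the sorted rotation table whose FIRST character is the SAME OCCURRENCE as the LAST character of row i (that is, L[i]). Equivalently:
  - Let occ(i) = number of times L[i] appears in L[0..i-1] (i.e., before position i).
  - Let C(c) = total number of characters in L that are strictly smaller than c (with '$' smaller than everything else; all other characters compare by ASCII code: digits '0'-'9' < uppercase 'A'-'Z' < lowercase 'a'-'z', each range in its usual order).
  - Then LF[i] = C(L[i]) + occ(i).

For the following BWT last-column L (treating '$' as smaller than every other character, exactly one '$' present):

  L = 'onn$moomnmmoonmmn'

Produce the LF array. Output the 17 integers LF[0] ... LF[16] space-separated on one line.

Char counts: '$':1, 'm':6, 'n':5, 'o':5
C (first-col start): C('$')=0, C('m')=1, C('n')=7, C('o')=12
L[0]='o': occ=0, LF[0]=C('o')+0=12+0=12
L[1]='n': occ=0, LF[1]=C('n')+0=7+0=7
L[2]='n': occ=1, LF[2]=C('n')+1=7+1=8
L[3]='$': occ=0, LF[3]=C('$')+0=0+0=0
L[4]='m': occ=0, LF[4]=C('m')+0=1+0=1
L[5]='o': occ=1, LF[5]=C('o')+1=12+1=13
L[6]='o': occ=2, LF[6]=C('o')+2=12+2=14
L[7]='m': occ=1, LF[7]=C('m')+1=1+1=2
L[8]='n': occ=2, LF[8]=C('n')+2=7+2=9
L[9]='m': occ=2, LF[9]=C('m')+2=1+2=3
L[10]='m': occ=3, LF[10]=C('m')+3=1+3=4
L[11]='o': occ=3, LF[11]=C('o')+3=12+3=15
L[12]='o': occ=4, LF[12]=C('o')+4=12+4=16
L[13]='n': occ=3, LF[13]=C('n')+3=7+3=10
L[14]='m': occ=4, LF[14]=C('m')+4=1+4=5
L[15]='m': occ=5, LF[15]=C('m')+5=1+5=6
L[16]='n': occ=4, LF[16]=C('n')+4=7+4=11

Answer: 12 7 8 0 1 13 14 2 9 3 4 15 16 10 5 6 11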